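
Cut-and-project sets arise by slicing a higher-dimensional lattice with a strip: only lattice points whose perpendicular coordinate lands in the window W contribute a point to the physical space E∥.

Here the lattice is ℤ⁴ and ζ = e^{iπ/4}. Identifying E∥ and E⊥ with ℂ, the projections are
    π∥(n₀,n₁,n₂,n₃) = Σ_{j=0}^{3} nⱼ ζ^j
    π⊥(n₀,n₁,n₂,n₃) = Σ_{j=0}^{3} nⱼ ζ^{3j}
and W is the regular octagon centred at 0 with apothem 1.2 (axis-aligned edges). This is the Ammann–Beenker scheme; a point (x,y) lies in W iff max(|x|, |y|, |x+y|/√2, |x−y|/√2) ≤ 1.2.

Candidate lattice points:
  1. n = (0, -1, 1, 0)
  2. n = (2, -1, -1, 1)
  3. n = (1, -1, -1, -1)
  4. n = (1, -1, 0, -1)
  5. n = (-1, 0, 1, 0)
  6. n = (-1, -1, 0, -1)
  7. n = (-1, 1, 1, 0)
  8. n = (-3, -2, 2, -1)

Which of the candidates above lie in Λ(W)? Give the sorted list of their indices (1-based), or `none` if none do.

3

With ζ = e^{iπ/4} the internal vectors are ζ^0,ζ^3,ζ^6,ζ^9.
#1 (0, -1, 1, 0): internal (0.70711, -1.70711); octagon support 1.70711 vs apothem 1.2 → ∉ W
#2 (2, -1, -1, 1): internal (3.41421, 1.00000); octagon support 3.41421 vs apothem 1.2 → ∉ W
#3 (1, -1, -1, -1): internal (1.00000, -0.41421); octagon support 1.00000 vs apothem 1.2 → ∈ W
#4 (1, -1, 0, -1): internal (1.00000, -1.41421); octagon support 1.70711 vs apothem 1.2 → ∉ W
#5 (-1, 0, 1, 0): internal (-1.00000, -1.00000); octagon support 1.41421 vs apothem 1.2 → ∉ W
#6 (-1, -1, 0, -1): internal (-1.00000, -1.41421); octagon support 1.70711 vs apothem 1.2 → ∉ W
#7 (-1, 1, 1, 0): internal (-1.70711, -0.29289); octagon support 1.70711 vs apothem 1.2 → ∉ W
#8 (-3, -2, 2, -1): internal (-2.29289, -4.12132); octagon support 4.53553 vs apothem 1.2 → ∉ W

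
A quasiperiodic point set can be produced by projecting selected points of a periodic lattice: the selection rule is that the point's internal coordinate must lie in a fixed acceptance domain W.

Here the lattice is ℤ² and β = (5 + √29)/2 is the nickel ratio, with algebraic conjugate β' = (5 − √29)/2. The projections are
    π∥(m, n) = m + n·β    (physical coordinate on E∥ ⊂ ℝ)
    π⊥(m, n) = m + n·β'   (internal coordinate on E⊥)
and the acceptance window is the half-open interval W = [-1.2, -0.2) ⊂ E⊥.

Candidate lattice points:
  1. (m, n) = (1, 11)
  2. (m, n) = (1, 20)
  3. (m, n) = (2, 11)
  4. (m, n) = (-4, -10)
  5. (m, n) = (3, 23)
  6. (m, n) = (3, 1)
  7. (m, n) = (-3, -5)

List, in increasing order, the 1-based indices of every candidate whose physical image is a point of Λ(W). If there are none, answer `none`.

β' = (5−√29)/2 ≈ -0.19258.
[1] lift (1,11): star map gives -1.11841; window check -1.2 ≤ -1.11841 < -0.2 is true → IN Λ
[2] lift (1,20): star map gives -2.85165; window check -1.2 ≤ -2.85165 < -0.2 is false → out
[3] lift (2,11): star map gives -0.11841; window check -1.2 ≤ -0.11841 < -0.2 is false → out
[4] lift (-4,-10): star map gives -2.07418; window check -1.2 ≤ -2.07418 < -0.2 is false → out
[5] lift (3,23): star map gives -1.42940; window check -1.2 ≤ -1.42940 < -0.2 is false → out
[6] lift (3,1): star map gives 2.80742; window check -1.2 ≤ 2.80742 < -0.2 is false → out
[7] lift (-3,-5): star map gives -2.03709; window check -1.2 ≤ -2.03709 < -0.2 is false → out

1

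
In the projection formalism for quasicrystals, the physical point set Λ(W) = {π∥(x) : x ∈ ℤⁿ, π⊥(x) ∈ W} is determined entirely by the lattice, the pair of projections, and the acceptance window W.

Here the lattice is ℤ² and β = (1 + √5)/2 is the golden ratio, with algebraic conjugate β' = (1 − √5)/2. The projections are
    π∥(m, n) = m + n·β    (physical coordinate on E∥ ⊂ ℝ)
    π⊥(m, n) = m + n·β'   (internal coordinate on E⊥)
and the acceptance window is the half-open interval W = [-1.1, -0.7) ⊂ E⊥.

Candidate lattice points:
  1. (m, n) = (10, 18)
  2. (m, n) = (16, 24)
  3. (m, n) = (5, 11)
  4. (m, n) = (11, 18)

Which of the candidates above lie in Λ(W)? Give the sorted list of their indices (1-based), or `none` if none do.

none

Compute β' = (1−√5)/2 = -0.61803, so π⊥(m,n) = m -0.61803·n.
candidate 1: (m,n)=(10,18) → π∥ = 10+18·β ≈ 39.12461, π⊥ = 10+18·β' ≈ -1.12461 ∉ [-1.1, -0.7) ⇒ out
candidate 2: (m,n)=(16,24) → π∥ = 16+24·β ≈ 54.83282, π⊥ = 16+24·β' ≈ 1.16718 ∉ [-1.1, -0.7) ⇒ out
candidate 3: (m,n)=(5,11) → π∥ = 5+11·β ≈ 22.79837, π⊥ = 5+11·β' ≈ -1.79837 ∉ [-1.1, -0.7) ⇒ out
candidate 4: (m,n)=(11,18) → π∥ = 11+18·β ≈ 40.12461, π⊥ = 11+18·β' ≈ -0.12461 ∉ [-1.1, -0.7) ⇒ out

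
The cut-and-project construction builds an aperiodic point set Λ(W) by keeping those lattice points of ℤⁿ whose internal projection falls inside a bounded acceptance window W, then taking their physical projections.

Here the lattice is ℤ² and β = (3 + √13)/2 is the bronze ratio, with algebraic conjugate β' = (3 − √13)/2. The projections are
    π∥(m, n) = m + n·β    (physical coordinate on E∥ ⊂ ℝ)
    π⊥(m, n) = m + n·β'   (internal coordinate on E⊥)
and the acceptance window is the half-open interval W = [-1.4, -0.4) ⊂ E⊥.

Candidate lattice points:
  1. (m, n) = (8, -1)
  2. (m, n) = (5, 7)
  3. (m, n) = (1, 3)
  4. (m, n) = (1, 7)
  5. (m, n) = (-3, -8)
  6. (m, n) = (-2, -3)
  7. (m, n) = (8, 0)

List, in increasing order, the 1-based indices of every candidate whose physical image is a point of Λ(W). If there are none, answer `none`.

4, 5, 6

Compute β' = (3−√13)/2 = -0.3028, so π⊥(m,n) = m -0.3028·n.
#1 (8,-1): internal coord 8 + (-1)·β' = +8.3028; +8.3028 ∉ [-1.4, -0.4) → out
#2 (5,7): internal coord 5 + (7)·β' = +2.8806; +2.8806 ∉ [-1.4, -0.4) → out
#3 (1,3): internal coord 1 + (3)·β' = +0.0917; +0.0917 ∉ [-1.4, -0.4) → out
#4 (1,7): internal coord 1 + (7)·β' = -1.1194; -1.1194 ∈ [-1.4, -0.4) → IN Λ
#5 (-3,-8): internal coord -3 + (-8)·β' = -0.5778; -0.5778 ∈ [-1.4, -0.4) → IN Λ
#6 (-2,-3): internal coord -2 + (-3)·β' = -1.0917; -1.0917 ∈ [-1.4, -0.4) → IN Λ
#7 (8,0): internal coord 8 + (0)·β' = +8.0000; +8.0000 ∉ [-1.4, -0.4) → out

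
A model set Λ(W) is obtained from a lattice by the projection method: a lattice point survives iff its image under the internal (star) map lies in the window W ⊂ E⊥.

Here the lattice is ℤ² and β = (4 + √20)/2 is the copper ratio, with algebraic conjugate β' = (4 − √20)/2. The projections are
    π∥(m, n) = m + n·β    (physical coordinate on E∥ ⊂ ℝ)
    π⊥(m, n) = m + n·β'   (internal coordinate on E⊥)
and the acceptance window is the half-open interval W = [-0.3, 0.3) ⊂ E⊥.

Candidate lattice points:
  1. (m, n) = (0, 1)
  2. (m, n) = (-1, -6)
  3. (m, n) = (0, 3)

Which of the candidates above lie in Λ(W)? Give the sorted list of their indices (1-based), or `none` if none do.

1

β' = (4−√20)/2 ≈ -0.23607.
[1] lift (0,1): star map gives -0.23607; window check -0.3 ≤ -0.23607 < 0.3 is true → IN Λ
[2] lift (-1,-6): star map gives 0.41641; window check -0.3 ≤ 0.41641 < 0.3 is false → out
[3] lift (0,3): star map gives -0.70820; window check -0.3 ≤ -0.70820 < 0.3 is false → out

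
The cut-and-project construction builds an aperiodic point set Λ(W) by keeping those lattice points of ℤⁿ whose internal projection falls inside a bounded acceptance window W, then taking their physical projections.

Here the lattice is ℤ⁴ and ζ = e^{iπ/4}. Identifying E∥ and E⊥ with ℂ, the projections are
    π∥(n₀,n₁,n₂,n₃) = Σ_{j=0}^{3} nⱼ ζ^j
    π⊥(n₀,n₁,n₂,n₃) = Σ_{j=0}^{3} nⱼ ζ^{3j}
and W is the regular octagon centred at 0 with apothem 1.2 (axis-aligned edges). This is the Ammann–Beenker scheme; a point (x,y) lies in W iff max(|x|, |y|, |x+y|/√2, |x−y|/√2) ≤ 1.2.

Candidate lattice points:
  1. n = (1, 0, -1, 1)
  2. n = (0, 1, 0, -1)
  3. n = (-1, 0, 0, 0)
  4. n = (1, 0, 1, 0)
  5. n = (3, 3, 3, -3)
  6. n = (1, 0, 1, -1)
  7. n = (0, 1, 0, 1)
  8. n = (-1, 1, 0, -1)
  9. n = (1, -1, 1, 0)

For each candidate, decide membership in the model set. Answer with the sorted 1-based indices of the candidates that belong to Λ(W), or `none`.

3

π⊥(n) = n₀ + n₁ζ³ + n₂ζ⁶ + n₃ζ⁹ where ζ = e^{iπ/4}.
candidate 1: n = (1, 0, -1, 1) → π⊥ ≈ (+1.7071, +1.7071); max(|x|,|y|,|x±y|/√2) = 2.4142 > 1.2 ⇒ ∉ W
candidate 2: n = (0, 1, 0, -1) → π⊥ ≈ (-1.4142, +0.0000); max(|x|,|y|,|x±y|/√2) = 1.4142 > 1.2 ⇒ ∉ W
candidate 3: n = (-1, 0, 0, 0) → π⊥ ≈ (-1.0000, +0.0000); max(|x|,|y|,|x±y|/√2) = 1.0000 ≤ 1.2 ⇒ ∈ W
candidate 4: n = (1, 0, 1, 0) → π⊥ ≈ (+1.0000, -1.0000); max(|x|,|y|,|x±y|/√2) = 1.4142 > 1.2 ⇒ ∉ W
candidate 5: n = (3, 3, 3, -3) → π⊥ ≈ (-1.2426, -3.0000); max(|x|,|y|,|x±y|/√2) = 3.0000 > 1.2 ⇒ ∉ W
candidate 6: n = (1, 0, 1, -1) → π⊥ ≈ (+0.2929, -1.7071); max(|x|,|y|,|x±y|/√2) = 1.7071 > 1.2 ⇒ ∉ W
candidate 7: n = (0, 1, 0, 1) → π⊥ ≈ (+0.0000, +1.4142); max(|x|,|y|,|x±y|/√2) = 1.4142 > 1.2 ⇒ ∉ W
candidate 8: n = (-1, 1, 0, -1) → π⊥ ≈ (-2.4142, +0.0000); max(|x|,|y|,|x±y|/√2) = 2.4142 > 1.2 ⇒ ∉ W
candidate 9: n = (1, -1, 1, 0) → π⊥ ≈ (+1.7071, -1.7071); max(|x|,|y|,|x±y|/√2) = 2.4142 > 1.2 ⇒ ∉ W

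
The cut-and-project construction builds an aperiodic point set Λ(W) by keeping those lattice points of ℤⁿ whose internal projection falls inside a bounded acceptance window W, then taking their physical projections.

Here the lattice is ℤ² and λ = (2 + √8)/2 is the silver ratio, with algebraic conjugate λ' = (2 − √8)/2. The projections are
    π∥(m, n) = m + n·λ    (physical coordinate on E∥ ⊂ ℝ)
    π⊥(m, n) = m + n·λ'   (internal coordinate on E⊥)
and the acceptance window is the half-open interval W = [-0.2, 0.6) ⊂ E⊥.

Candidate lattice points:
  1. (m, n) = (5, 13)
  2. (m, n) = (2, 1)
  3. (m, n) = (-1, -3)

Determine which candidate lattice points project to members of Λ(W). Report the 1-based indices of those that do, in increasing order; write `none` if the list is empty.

3

Numerically λ ≈ 2.414214 and λ' = −1/λ ≈ -0.414214.
#1 (5,13): internal coord 5 + (13)·λ' = -0.384776; -0.384776 ∉ [-0.2, 0.6) → out
#2 (2,1): internal coord 2 + (1)·λ' = +1.585786; +1.585786 ∉ [-0.2, 0.6) → out
#3 (-1,-3): internal coord -1 + (-3)·λ' = +0.242641; +0.242641 ∈ [-0.2, 0.6) → IN Λ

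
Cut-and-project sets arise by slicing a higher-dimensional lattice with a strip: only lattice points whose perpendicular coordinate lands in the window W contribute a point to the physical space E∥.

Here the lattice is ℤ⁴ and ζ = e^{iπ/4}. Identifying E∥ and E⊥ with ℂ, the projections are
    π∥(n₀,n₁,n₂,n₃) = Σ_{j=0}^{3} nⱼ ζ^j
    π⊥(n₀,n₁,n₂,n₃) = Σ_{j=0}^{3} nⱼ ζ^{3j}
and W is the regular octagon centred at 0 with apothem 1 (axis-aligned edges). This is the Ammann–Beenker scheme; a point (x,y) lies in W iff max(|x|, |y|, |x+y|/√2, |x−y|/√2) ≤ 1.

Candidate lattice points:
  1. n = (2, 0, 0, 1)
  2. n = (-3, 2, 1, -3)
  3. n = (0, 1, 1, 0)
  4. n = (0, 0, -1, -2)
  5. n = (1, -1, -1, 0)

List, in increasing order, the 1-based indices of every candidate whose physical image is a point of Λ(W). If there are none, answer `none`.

Internal map: ζ^{3j} for j=0..3 gives (1,0), (−√2/2,√2/2), (0,−1), (√2/2,√2/2).
#1 (2, 0, 0, 1): internal (2.7071, 0.7071); octagon support 2.7071 vs apothem 1 → ∉ W
#2 (-3, 2, 1, -3): internal (-6.5355, -1.7071); octagon support 6.5355 vs apothem 1 → ∉ W
#3 (0, 1, 1, 0): internal (-0.7071, -0.2929); octagon support 0.7071 vs apothem 1 → ∈ W
#4 (0, 0, -1, -2): internal (-1.4142, -0.4142); octagon support 1.4142 vs apothem 1 → ∉ W
#5 (1, -1, -1, 0): internal (1.7071, 0.2929); octagon support 1.7071 vs apothem 1 → ∉ W

3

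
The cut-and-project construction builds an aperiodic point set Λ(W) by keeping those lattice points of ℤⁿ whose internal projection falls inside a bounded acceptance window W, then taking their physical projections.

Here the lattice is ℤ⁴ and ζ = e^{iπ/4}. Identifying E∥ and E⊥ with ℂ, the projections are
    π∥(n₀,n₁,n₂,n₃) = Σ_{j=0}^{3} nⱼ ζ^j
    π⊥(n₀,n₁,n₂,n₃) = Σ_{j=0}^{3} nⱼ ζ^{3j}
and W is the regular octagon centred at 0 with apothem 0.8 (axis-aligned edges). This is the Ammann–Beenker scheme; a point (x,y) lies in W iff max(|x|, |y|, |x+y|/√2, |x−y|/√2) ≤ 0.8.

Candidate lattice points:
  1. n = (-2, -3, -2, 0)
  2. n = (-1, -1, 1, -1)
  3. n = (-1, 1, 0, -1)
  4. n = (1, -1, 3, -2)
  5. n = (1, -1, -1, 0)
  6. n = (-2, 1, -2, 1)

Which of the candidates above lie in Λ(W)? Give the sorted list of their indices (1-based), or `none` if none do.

1

With ζ = e^{iπ/4} the internal vectors are ζ^0,ζ^3,ζ^6,ζ^9.
candidate 1: n = (-2, -3, -2, 0) → π⊥ ≈ (+0.12132, -0.12132); max(|x|,|y|,|x±y|/√2) = 0.17157 ≤ 0.8 ⇒ ∈ W
candidate 2: n = (-1, -1, 1, -1) → π⊥ ≈ (-1.00000, -2.41421); max(|x|,|y|,|x±y|/√2) = 2.41421 > 0.8 ⇒ ∉ W
candidate 3: n = (-1, 1, 0, -1) → π⊥ ≈ (-2.41421, +0.00000); max(|x|,|y|,|x±y|/√2) = 2.41421 > 0.8 ⇒ ∉ W
candidate 4: n = (1, -1, 3, -2) → π⊥ ≈ (+0.29289, -5.12132); max(|x|,|y|,|x±y|/√2) = 5.12132 > 0.8 ⇒ ∉ W
candidate 5: n = (1, -1, -1, 0) → π⊥ ≈ (+1.70711, +0.29289); max(|x|,|y|,|x±y|/√2) = 1.70711 > 0.8 ⇒ ∉ W
candidate 6: n = (-2, 1, -2, 1) → π⊥ ≈ (-2.00000, +3.41421); max(|x|,|y|,|x±y|/√2) = 3.82843 > 0.8 ⇒ ∉ W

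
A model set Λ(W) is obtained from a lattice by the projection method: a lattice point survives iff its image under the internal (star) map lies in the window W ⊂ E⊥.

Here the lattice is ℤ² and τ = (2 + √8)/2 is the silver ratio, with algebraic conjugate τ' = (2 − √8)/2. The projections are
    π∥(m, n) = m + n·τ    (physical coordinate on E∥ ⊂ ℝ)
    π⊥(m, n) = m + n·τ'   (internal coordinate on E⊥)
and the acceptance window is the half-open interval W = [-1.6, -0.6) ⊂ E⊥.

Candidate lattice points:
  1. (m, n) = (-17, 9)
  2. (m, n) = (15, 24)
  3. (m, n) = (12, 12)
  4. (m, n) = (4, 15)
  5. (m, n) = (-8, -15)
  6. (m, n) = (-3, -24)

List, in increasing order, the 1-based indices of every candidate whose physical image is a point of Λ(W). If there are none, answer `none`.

τ' = (2−√8)/2 ≈ -0.414214.
candidate 1: (m,n)=(-17,9) → π∥ = -17+9·τ ≈ 4.727922, π⊥ = -17+9·τ' ≈ -20.727922 ∉ [-1.6, -0.6) ⇒ out
candidate 2: (m,n)=(15,24) → π∥ = 15+24·τ ≈ 72.941125, π⊥ = 15+24·τ' ≈ 5.058875 ∉ [-1.6, -0.6) ⇒ out
candidate 3: (m,n)=(12,12) → π∥ = 12+12·τ ≈ 40.970563, π⊥ = 12+12·τ' ≈ 7.029437 ∉ [-1.6, -0.6) ⇒ out
candidate 4: (m,n)=(4,15) → π∥ = 4+15·τ ≈ 40.213203, π⊥ = 4+15·τ' ≈ -2.213203 ∉ [-1.6, -0.6) ⇒ out
candidate 5: (m,n)=(-8,-15) → π∥ = -8-15·τ ≈ -44.213203, π⊥ = -8-15·τ' ≈ -1.786797 ∉ [-1.6, -0.6) ⇒ out
candidate 6: (m,n)=(-3,-24) → π∥ = -3-24·τ ≈ -60.941125, π⊥ = -3-24·τ' ≈ 6.941125 ∉ [-1.6, -0.6) ⇒ out

none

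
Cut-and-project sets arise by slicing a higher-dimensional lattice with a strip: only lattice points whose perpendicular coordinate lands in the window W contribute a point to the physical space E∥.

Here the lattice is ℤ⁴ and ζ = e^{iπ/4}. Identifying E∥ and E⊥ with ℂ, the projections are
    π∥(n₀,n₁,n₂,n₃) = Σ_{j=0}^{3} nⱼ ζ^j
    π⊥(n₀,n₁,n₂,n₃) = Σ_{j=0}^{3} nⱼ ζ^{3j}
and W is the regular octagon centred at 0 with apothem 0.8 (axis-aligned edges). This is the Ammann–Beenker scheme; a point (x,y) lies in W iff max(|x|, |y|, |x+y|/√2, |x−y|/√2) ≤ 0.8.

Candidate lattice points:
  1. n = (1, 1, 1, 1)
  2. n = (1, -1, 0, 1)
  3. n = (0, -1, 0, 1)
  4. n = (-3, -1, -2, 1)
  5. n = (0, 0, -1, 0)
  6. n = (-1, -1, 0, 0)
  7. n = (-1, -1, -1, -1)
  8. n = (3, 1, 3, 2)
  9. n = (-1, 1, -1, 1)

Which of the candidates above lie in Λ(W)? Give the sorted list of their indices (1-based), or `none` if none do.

6

π⊥(n) = n₀ + n₁ζ³ + n₂ζ⁶ + n₃ζ⁹ where ζ = e^{iπ/4}.
#1 (1, 1, 1, 1): internal (1.00000, 0.41421); octagon support 1.00000 vs apothem 0.8 → ∉ W
#2 (1, -1, 0, 1): internal (2.41421, 0.00000); octagon support 2.41421 vs apothem 0.8 → ∉ W
#3 (0, -1, 0, 1): internal (1.41421, 0.00000); octagon support 1.41421 vs apothem 0.8 → ∉ W
#4 (-3, -1, -2, 1): internal (-1.58579, 2.00000); octagon support 2.53553 vs apothem 0.8 → ∉ W
#5 (0, 0, -1, 0): internal (0.00000, 1.00000); octagon support 1.00000 vs apothem 0.8 → ∉ W
#6 (-1, -1, 0, 0): internal (-0.29289, -0.70711); octagon support 0.70711 vs apothem 0.8 → ∈ W
#7 (-1, -1, -1, -1): internal (-1.00000, -0.41421); octagon support 1.00000 vs apothem 0.8 → ∉ W
#8 (3, 1, 3, 2): internal (3.70711, -0.87868); octagon support 3.70711 vs apothem 0.8 → ∉ W
#9 (-1, 1, -1, 1): internal (-1.00000, 2.41421); octagon support 2.41421 vs apothem 0.8 → ∉ W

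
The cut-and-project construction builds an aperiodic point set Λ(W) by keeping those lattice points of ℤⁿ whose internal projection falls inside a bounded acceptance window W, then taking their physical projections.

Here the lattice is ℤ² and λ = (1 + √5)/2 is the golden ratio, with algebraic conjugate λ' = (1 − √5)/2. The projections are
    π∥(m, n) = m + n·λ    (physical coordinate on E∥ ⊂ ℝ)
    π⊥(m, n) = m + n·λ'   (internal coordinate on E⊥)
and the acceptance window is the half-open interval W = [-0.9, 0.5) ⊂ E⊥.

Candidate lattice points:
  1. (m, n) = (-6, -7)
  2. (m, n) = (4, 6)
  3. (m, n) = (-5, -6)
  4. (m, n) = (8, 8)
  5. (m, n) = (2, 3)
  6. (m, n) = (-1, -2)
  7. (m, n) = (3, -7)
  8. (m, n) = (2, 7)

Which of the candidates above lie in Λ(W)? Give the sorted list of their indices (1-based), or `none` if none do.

λ' = (1−√5)/2 ≈ -0.61803.
#1 (-6,-7): internal coord -6 + (-7)·λ' = -1.67376; -1.67376 ∉ [-0.9, 0.5) → out
#2 (4,6): internal coord 4 + (6)·λ' = +0.29180; +0.29180 ∈ [-0.9, 0.5) → IN Λ
#3 (-5,-6): internal coord -5 + (-6)·λ' = -1.29180; -1.29180 ∉ [-0.9, 0.5) → out
#4 (8,8): internal coord 8 + (8)·λ' = +3.05573; +3.05573 ∉ [-0.9, 0.5) → out
#5 (2,3): internal coord 2 + (3)·λ' = +0.14590; +0.14590 ∈ [-0.9, 0.5) → IN Λ
#6 (-1,-2): internal coord -1 + (-2)·λ' = +0.23607; +0.23607 ∈ [-0.9, 0.5) → IN Λ
#7 (3,-7): internal coord 3 + (-7)·λ' = +7.32624; +7.32624 ∉ [-0.9, 0.5) → out
#8 (2,7): internal coord 2 + (7)·λ' = -2.32624; -2.32624 ∉ [-0.9, 0.5) → out

2, 5, 6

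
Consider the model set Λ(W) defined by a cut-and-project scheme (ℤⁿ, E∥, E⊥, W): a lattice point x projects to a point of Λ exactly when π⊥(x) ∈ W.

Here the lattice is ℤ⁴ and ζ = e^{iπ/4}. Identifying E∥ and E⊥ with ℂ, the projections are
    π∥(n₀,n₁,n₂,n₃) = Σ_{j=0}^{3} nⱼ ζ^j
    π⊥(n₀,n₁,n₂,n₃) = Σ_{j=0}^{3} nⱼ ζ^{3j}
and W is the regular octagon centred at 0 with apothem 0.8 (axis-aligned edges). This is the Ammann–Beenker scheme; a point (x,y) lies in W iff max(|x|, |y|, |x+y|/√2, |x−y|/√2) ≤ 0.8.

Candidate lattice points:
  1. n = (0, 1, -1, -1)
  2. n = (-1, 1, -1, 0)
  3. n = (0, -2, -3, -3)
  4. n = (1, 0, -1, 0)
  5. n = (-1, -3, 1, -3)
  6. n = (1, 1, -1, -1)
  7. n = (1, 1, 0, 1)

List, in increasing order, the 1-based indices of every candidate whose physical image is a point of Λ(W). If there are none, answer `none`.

π⊥(n) = n₀ + n₁ζ³ + n₂ζ⁶ + n₃ζ⁹ where ζ = e^{iπ/4}.
#1 (0, 1, -1, -1): internal (-1.4142, 1.0000); octagon support 1.7071 vs apothem 0.8 → ∉ W
#2 (-1, 1, -1, 0): internal (-1.7071, 1.7071); octagon support 2.4142 vs apothem 0.8 → ∉ W
#3 (0, -2, -3, -3): internal (-0.7071, -0.5355); octagon support 0.8787 vs apothem 0.8 → ∉ W
#4 (1, 0, -1, 0): internal (1.0000, 1.0000); octagon support 1.4142 vs apothem 0.8 → ∉ W
#5 (-1, -3, 1, -3): internal (-1.0000, -5.2426); octagon support 5.2426 vs apothem 0.8 → ∉ W
#6 (1, 1, -1, -1): internal (-0.4142, 1.0000); octagon support 1.0000 vs apothem 0.8 → ∉ W
#7 (1, 1, 0, 1): internal (1.0000, 1.4142); octagon support 1.7071 vs apothem 0.8 → ∉ W

none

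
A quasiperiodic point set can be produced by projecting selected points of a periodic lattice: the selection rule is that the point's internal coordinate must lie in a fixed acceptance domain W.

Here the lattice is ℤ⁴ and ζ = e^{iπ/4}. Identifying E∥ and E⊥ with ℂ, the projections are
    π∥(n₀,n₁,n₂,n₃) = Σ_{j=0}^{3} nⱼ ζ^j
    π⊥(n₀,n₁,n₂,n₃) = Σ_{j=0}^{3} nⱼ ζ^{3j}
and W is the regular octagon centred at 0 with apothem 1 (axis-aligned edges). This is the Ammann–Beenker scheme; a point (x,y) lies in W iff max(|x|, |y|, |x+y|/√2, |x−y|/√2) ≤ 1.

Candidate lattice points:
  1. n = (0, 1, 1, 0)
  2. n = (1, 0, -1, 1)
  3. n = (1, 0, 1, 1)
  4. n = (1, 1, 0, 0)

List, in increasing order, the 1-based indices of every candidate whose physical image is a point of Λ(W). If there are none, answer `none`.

1, 4

With ζ = e^{iπ/4} the internal vectors are ζ^0,ζ^3,ζ^6,ζ^9.
candidate 1: n = (0, 1, 1, 0) → π⊥ ≈ (-0.70711, -0.29289); max(|x|,|y|,|x±y|/√2) = 0.70711 ≤ 1 ⇒ ∈ W
candidate 2: n = (1, 0, -1, 1) → π⊥ ≈ (+1.70711, +1.70711); max(|x|,|y|,|x±y|/√2) = 2.41421 > 1 ⇒ ∉ W
candidate 3: n = (1, 0, 1, 1) → π⊥ ≈ (+1.70711, -0.29289); max(|x|,|y|,|x±y|/√2) = 1.70711 > 1 ⇒ ∉ W
candidate 4: n = (1, 1, 0, 0) → π⊥ ≈ (+0.29289, +0.70711); max(|x|,|y|,|x±y|/√2) = 0.70711 ≤ 1 ⇒ ∈ W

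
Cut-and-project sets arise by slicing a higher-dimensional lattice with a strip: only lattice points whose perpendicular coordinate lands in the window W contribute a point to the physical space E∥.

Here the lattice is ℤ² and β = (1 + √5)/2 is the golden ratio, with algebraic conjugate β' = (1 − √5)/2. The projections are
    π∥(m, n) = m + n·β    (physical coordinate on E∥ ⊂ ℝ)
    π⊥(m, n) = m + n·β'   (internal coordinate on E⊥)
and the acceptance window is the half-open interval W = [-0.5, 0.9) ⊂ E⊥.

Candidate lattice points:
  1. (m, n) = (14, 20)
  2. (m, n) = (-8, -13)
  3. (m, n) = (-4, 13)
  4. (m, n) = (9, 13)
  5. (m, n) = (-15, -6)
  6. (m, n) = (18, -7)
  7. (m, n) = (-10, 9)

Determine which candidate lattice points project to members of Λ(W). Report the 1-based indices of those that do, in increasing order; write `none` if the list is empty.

Compute β' = (1−√5)/2 = -0.618034, so π⊥(m,n) = m -0.618034·n.
#1 (14,20): internal coord 14 + (20)·β' = +1.639320; +1.639320 ∉ [-0.5, 0.9) → out
#2 (-8,-13): internal coord -8 + (-13)·β' = +0.034442; +0.034442 ∈ [-0.5, 0.9) → IN Λ
#3 (-4,13): internal coord -4 + (13)·β' = -12.034442; -12.034442 ∉ [-0.5, 0.9) → out
#4 (9,13): internal coord 9 + (13)·β' = +0.965558; +0.965558 ∉ [-0.5, 0.9) → out
#5 (-15,-6): internal coord -15 + (-6)·β' = -11.291796; -11.291796 ∉ [-0.5, 0.9) → out
#6 (18,-7): internal coord 18 + (-7)·β' = +22.326238; +22.326238 ∉ [-0.5, 0.9) → out
#7 (-10,9): internal coord -10 + (9)·β' = -15.562306; -15.562306 ∉ [-0.5, 0.9) → out

2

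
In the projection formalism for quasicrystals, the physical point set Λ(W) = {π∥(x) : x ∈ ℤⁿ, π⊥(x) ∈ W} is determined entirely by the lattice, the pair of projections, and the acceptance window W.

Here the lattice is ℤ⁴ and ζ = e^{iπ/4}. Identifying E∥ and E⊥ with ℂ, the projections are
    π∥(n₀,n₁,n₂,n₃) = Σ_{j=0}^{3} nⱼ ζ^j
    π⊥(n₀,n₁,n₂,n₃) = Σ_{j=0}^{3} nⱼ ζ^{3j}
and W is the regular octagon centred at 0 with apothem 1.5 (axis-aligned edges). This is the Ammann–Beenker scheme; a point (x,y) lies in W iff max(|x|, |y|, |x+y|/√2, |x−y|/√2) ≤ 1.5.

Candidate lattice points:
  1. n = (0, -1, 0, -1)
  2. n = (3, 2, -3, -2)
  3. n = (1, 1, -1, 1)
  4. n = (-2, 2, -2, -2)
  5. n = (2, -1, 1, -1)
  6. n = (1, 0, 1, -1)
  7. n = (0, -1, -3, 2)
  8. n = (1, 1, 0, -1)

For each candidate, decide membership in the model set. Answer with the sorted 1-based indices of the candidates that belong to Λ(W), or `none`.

With ζ = e^{iπ/4} the internal vectors are ζ^0,ζ^3,ζ^6,ζ^9.
#1 (0, -1, 0, -1): internal (0.00000, -1.41421); octagon support 1.41421 vs apothem 1.5 → ∈ W
#2 (3, 2, -3, -2): internal (0.17157, 3.00000); octagon support 3.00000 vs apothem 1.5 → ∉ W
#3 (1, 1, -1, 1): internal (1.00000, 2.41421); octagon support 2.41421 vs apothem 1.5 → ∉ W
#4 (-2, 2, -2, -2): internal (-4.82843, 2.00000); octagon support 4.82843 vs apothem 1.5 → ∉ W
#5 (2, -1, 1, -1): internal (2.00000, -2.41421); octagon support 3.12132 vs apothem 1.5 → ∉ W
#6 (1, 0, 1, -1): internal (0.29289, -1.70711); octagon support 1.70711 vs apothem 1.5 → ∉ W
#7 (0, -1, -3, 2): internal (2.12132, 3.70711); octagon support 4.12132 vs apothem 1.5 → ∉ W
#8 (1, 1, 0, -1): internal (-0.41421, 0.00000); octagon support 0.41421 vs apothem 1.5 → ∈ W

1, 8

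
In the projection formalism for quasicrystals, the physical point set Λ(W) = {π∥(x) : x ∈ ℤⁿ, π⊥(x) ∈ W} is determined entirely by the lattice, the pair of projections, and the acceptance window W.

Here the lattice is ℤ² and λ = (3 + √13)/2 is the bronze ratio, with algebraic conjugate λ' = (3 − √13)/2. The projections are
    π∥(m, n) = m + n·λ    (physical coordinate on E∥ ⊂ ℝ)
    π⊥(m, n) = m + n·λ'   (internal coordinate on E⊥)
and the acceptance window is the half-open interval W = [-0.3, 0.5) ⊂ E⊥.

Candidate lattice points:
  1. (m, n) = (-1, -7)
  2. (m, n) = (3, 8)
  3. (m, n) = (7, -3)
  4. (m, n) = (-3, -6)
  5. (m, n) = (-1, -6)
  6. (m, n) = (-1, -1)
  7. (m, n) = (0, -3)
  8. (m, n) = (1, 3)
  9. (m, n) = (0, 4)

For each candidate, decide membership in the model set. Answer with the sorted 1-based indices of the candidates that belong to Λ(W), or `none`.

8

Compute λ' = (3−√13)/2 = -0.3028, so π⊥(m,n) = m -0.3028·n.
[1] lift (-1,-7): star map gives 1.1194; window check -0.3 ≤ 1.1194 < 0.5 is false → out
[2] lift (3,8): star map gives 0.5778; window check -0.3 ≤ 0.5778 < 0.5 is false → out
[3] lift (7,-3): star map gives 7.9083; window check -0.3 ≤ 7.9083 < 0.5 is false → out
[4] lift (-3,-6): star map gives -1.1833; window check -0.3 ≤ -1.1833 < 0.5 is false → out
[5] lift (-1,-6): star map gives 0.8167; window check -0.3 ≤ 0.8167 < 0.5 is false → out
[6] lift (-1,-1): star map gives -0.6972; window check -0.3 ≤ -0.6972 < 0.5 is false → out
[7] lift (0,-3): star map gives 0.9083; window check -0.3 ≤ 0.9083 < 0.5 is false → out
[8] lift (1,3): star map gives 0.0917; window check -0.3 ≤ 0.0917 < 0.5 is true → IN Λ
[9] lift (0,4): star map gives -1.2111; window check -0.3 ≤ -1.2111 < 0.5 is false → out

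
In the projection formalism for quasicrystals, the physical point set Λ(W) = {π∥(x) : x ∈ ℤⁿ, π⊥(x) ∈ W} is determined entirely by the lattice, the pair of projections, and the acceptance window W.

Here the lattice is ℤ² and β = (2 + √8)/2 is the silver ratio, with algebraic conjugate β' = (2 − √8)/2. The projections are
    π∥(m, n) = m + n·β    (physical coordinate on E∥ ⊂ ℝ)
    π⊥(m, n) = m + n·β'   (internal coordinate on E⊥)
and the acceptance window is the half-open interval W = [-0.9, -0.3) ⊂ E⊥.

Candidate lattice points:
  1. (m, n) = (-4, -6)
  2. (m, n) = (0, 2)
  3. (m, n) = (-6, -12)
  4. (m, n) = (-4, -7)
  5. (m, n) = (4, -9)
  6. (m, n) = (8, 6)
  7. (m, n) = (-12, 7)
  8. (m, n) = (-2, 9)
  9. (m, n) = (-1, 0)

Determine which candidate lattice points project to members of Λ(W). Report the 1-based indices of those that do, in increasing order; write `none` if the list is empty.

2

Numerically β ≈ 2.41421 and β' = −1/β ≈ -0.41421.
#1 (-4,-6): internal coord -4 + (-6)·β' = -1.51472; -1.51472 ∉ [-0.9, -0.3) → out
#2 (0,2): internal coord 0 + (2)·β' = -0.82843; -0.82843 ∈ [-0.9, -0.3) → IN Λ
#3 (-6,-12): internal coord -6 + (-12)·β' = -1.02944; -1.02944 ∉ [-0.9, -0.3) → out
#4 (-4,-7): internal coord -4 + (-7)·β' = -1.10051; -1.10051 ∉ [-0.9, -0.3) → out
#5 (4,-9): internal coord 4 + (-9)·β' = +7.72792; +7.72792 ∉ [-0.9, -0.3) → out
#6 (8,6): internal coord 8 + (6)·β' = +5.51472; +5.51472 ∉ [-0.9, -0.3) → out
#7 (-12,7): internal coord -12 + (7)·β' = -14.89949; -14.89949 ∉ [-0.9, -0.3) → out
#8 (-2,9): internal coord -2 + (9)·β' = -5.72792; -5.72792 ∉ [-0.9, -0.3) → out
#9 (-1,0): internal coord -1 + (0)·β' = -1.00000; -1.00000 ∉ [-0.9, -0.3) → out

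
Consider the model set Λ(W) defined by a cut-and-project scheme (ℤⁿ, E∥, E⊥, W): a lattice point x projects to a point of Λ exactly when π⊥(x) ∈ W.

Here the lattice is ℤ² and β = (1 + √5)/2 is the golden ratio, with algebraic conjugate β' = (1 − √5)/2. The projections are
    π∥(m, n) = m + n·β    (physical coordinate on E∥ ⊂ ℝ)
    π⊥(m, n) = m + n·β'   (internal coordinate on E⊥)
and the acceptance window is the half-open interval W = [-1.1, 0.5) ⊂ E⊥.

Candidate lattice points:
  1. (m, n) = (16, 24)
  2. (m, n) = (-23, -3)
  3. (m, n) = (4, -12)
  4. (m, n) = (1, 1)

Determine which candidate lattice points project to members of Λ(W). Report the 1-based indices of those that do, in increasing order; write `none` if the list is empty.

4

Compute β' = (1−√5)/2 = -0.618034, so π⊥(m,n) = m -0.618034·n.
[1] lift (16,24): star map gives 1.167184; window check -1.1 ≤ 1.167184 < 0.5 is false → out
[2] lift (-23,-3): star map gives -21.145898; window check -1.1 ≤ -21.145898 < 0.5 is false → out
[3] lift (4,-12): star map gives 11.416408; window check -1.1 ≤ 11.416408 < 0.5 is false → out
[4] lift (1,1): star map gives 0.381966; window check -1.1 ≤ 0.381966 < 0.5 is true → IN Λ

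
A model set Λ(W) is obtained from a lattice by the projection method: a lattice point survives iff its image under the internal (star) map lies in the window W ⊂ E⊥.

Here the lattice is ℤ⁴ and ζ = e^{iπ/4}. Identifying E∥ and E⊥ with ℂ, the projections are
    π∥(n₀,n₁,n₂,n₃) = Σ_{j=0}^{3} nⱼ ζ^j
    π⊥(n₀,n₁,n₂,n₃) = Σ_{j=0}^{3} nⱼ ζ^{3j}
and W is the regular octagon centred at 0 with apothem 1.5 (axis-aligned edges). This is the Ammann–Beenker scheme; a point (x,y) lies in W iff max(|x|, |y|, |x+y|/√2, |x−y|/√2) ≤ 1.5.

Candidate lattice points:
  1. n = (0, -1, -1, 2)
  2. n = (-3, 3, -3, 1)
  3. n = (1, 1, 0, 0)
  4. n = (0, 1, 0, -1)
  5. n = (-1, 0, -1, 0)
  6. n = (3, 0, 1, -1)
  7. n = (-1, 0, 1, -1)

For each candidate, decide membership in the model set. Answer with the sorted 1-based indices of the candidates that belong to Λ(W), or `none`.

π⊥(n) = n₀ + n₁ζ³ + n₂ζ⁶ + n₃ζ⁹ where ζ = e^{iπ/4}.
#1 (0, -1, -1, 2): internal (2.1213, 1.7071); octagon support 2.7071 vs apothem 1.5 → ∉ W
#2 (-3, 3, -3, 1): internal (-4.4142, 5.8284); octagon support 7.2426 vs apothem 1.5 → ∉ W
#3 (1, 1, 0, 0): internal (0.2929, 0.7071); octagon support 0.7071 vs apothem 1.5 → ∈ W
#4 (0, 1, 0, -1): internal (-1.4142, 0.0000); octagon support 1.4142 vs apothem 1.5 → ∈ W
#5 (-1, 0, -1, 0): internal (-1.0000, 1.0000); octagon support 1.4142 vs apothem 1.5 → ∈ W
#6 (3, 0, 1, -1): internal (2.2929, -1.7071); octagon support 2.8284 vs apothem 1.5 → ∉ W
#7 (-1, 0, 1, -1): internal (-1.7071, -1.7071); octagon support 2.4142 vs apothem 1.5 → ∉ W

3, 4, 5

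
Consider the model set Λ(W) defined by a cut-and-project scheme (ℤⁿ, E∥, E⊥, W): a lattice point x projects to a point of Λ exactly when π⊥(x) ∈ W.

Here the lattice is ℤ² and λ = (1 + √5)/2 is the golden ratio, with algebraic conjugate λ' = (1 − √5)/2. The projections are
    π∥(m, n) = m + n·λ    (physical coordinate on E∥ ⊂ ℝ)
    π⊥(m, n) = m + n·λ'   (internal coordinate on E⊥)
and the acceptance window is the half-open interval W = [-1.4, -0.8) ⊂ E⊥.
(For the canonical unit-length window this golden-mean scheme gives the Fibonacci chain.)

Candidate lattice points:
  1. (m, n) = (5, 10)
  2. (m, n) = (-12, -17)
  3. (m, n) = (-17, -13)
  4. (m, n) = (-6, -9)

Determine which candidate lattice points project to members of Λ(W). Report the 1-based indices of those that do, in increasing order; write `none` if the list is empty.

Numerically λ ≈ 1.618034 and λ' = −1/λ ≈ -0.618034.
candidate 1: (m,n)=(5,10) → π∥ = 5+10·λ ≈ 21.180340, π⊥ = 5+10·λ' ≈ -1.180340 ∈ [-1.4, -0.8) ⇒ IN Λ
candidate 2: (m,n)=(-12,-17) → π∥ = -12-17·λ ≈ -39.506578, π⊥ = -12-17·λ' ≈ -1.493422 ∉ [-1.4, -0.8) ⇒ out
candidate 3: (m,n)=(-17,-13) → π∥ = -17-13·λ ≈ -38.034442, π⊥ = -17-13·λ' ≈ -8.965558 ∉ [-1.4, -0.8) ⇒ out
candidate 4: (m,n)=(-6,-9) → π∥ = -6-9·λ ≈ -20.562306, π⊥ = -6-9·λ' ≈ -0.437694 ∉ [-1.4, -0.8) ⇒ out

1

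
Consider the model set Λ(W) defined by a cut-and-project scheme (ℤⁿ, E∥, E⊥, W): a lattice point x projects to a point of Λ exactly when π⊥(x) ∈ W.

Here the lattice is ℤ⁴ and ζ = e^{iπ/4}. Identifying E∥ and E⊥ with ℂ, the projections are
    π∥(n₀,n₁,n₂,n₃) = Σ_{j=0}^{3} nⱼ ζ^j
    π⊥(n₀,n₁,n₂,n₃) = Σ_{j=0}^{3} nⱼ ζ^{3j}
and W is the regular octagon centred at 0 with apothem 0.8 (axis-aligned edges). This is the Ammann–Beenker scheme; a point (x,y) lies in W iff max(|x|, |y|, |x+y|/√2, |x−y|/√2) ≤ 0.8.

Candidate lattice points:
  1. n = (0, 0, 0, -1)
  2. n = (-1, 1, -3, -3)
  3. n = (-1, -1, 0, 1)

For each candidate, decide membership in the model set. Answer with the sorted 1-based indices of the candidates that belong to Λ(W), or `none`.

Internal map: ζ^{3j} for j=0..3 gives (1,0), (−√2/2,√2/2), (0,−1), (√2/2,√2/2).
#1 (0, 0, 0, -1): internal (-0.707107, -0.707107); octagon support 1.000000 vs apothem 0.8 → ∉ W
#2 (-1, 1, -3, -3): internal (-3.828427, 1.585786); octagon support 3.828427 vs apothem 0.8 → ∉ W
#3 (-1, -1, 0, 1): internal (0.414214, 0.000000); octagon support 0.414214 vs apothem 0.8 → ∈ W

3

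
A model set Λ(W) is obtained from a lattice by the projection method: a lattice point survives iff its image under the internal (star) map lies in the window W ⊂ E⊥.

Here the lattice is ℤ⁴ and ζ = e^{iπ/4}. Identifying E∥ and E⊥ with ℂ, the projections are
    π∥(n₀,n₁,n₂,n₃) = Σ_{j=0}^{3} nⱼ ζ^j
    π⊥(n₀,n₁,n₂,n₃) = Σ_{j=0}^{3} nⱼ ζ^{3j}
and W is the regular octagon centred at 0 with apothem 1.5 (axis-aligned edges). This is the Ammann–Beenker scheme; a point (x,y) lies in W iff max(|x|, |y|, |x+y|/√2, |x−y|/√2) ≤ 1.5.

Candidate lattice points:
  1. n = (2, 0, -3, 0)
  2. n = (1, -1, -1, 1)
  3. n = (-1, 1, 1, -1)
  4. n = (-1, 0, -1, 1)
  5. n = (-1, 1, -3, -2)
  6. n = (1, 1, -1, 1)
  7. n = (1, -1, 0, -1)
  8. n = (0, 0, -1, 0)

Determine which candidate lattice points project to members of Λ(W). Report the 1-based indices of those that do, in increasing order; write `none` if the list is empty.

8

Internal map: ζ^{3j} for j=0..3 gives (1,0), (−√2/2,√2/2), (0,−1), (√2/2,√2/2).
candidate 1: n = (2, 0, -3, 0) → π⊥ ≈ (+2.000000, +3.000000); max(|x|,|y|,|x±y|/√2) = 3.535534 > 1.5 ⇒ ∉ W
candidate 2: n = (1, -1, -1, 1) → π⊥ ≈ (+2.414214, +1.000000); max(|x|,|y|,|x±y|/√2) = 2.414214 > 1.5 ⇒ ∉ W
candidate 3: n = (-1, 1, 1, -1) → π⊥ ≈ (-2.414214, -1.000000); max(|x|,|y|,|x±y|/√2) = 2.414214 > 1.5 ⇒ ∉ W
candidate 4: n = (-1, 0, -1, 1) → π⊥ ≈ (-0.292893, +1.707107); max(|x|,|y|,|x±y|/√2) = 1.707107 > 1.5 ⇒ ∉ W
candidate 5: n = (-1, 1, -3, -2) → π⊥ ≈ (-3.121320, +2.292893); max(|x|,|y|,|x±y|/√2) = 3.828427 > 1.5 ⇒ ∉ W
candidate 6: n = (1, 1, -1, 1) → π⊥ ≈ (+1.000000, +2.414214); max(|x|,|y|,|x±y|/√2) = 2.414214 > 1.5 ⇒ ∉ W
candidate 7: n = (1, -1, 0, -1) → π⊥ ≈ (+1.000000, -1.414214); max(|x|,|y|,|x±y|/√2) = 1.707107 > 1.5 ⇒ ∉ W
candidate 8: n = (0, 0, -1, 0) → π⊥ ≈ (+0.000000, +1.000000); max(|x|,|y|,|x±y|/√2) = 1.000000 ≤ 1.5 ⇒ ∈ W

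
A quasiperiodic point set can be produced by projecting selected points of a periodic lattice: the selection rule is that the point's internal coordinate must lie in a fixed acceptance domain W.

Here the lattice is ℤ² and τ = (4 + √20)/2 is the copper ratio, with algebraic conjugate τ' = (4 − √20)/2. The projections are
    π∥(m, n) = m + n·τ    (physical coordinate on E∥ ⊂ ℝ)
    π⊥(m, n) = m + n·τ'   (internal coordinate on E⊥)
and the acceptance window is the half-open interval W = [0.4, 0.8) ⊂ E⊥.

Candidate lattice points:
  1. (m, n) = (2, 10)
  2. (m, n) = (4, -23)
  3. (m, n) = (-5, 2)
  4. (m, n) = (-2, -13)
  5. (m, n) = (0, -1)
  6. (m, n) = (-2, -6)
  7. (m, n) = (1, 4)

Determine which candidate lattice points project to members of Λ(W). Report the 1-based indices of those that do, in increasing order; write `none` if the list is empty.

none

τ' = (4−√20)/2 ≈ -0.236068.
[1] lift (2,10): star map gives -0.360680; window check 0.4 ≤ -0.360680 < 0.8 is false → out
[2] lift (4,-23): star map gives 9.429563; window check 0.4 ≤ 9.429563 < 0.8 is false → out
[3] lift (-5,2): star map gives -5.472136; window check 0.4 ≤ -5.472136 < 0.8 is false → out
[4] lift (-2,-13): star map gives 1.068884; window check 0.4 ≤ 1.068884 < 0.8 is false → out
[5] lift (0,-1): star map gives 0.236068; window check 0.4 ≤ 0.236068 < 0.8 is false → out
[6] lift (-2,-6): star map gives -0.583592; window check 0.4 ≤ -0.583592 < 0.8 is false → out
[7] lift (1,4): star map gives 0.055728; window check 0.4 ≤ 0.055728 < 0.8 is false → out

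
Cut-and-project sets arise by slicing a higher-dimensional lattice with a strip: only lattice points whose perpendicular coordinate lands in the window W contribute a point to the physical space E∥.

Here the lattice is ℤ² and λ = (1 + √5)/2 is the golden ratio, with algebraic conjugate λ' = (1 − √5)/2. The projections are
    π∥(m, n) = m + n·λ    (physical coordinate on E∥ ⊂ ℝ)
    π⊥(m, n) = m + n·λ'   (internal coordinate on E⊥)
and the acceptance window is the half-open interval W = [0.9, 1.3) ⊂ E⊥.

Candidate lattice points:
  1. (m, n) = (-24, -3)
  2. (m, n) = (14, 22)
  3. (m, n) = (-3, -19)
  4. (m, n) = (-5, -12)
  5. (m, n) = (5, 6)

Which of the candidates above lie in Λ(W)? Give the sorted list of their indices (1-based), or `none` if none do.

5

Compute λ' = (1−√5)/2 = -0.6180, so π⊥(m,n) = m -0.6180·n.
candidate 1: (m,n)=(-24,-3) → π∥ = -24-3·λ ≈ -28.8541, π⊥ = -24-3·λ' ≈ -22.1459 ∉ [0.9, 1.3) ⇒ out
candidate 2: (m,n)=(14,22) → π∥ = 14+22·λ ≈ 49.5967, π⊥ = 14+22·λ' ≈ 0.4033 ∉ [0.9, 1.3) ⇒ out
candidate 3: (m,n)=(-3,-19) → π∥ = -3-19·λ ≈ -33.7426, π⊥ = -3-19·λ' ≈ 8.7426 ∉ [0.9, 1.3) ⇒ out
candidate 4: (m,n)=(-5,-12) → π∥ = -5-12·λ ≈ -24.4164, π⊥ = -5-12·λ' ≈ 2.4164 ∉ [0.9, 1.3) ⇒ out
candidate 5: (m,n)=(5,6) → π∥ = 5+6·λ ≈ 14.7082, π⊥ = 5+6·λ' ≈ 1.2918 ∈ [0.9, 1.3) ⇒ IN Λ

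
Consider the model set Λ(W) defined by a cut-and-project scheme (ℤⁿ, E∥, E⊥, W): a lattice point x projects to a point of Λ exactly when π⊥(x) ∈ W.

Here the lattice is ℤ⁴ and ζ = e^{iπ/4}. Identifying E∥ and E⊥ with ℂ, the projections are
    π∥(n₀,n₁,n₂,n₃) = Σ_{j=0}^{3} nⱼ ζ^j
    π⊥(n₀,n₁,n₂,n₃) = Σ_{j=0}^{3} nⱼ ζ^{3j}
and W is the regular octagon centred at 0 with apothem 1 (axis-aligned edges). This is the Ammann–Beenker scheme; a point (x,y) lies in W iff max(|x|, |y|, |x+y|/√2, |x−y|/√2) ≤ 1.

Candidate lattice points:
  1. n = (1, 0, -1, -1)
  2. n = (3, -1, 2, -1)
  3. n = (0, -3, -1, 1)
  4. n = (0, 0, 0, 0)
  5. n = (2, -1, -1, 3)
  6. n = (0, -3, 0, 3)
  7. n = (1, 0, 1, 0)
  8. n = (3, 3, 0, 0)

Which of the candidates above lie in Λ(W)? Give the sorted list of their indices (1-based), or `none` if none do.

With ζ = e^{iπ/4} the internal vectors are ζ^0,ζ^3,ζ^6,ζ^9.
candidate 1: n = (1, 0, -1, -1) → π⊥ ≈ (+0.292893, +0.292893); max(|x|,|y|,|x±y|/√2) = 0.414214 ≤ 1 ⇒ ∈ W
candidate 2: n = (3, -1, 2, -1) → π⊥ ≈ (+3.000000, -3.414214); max(|x|,|y|,|x±y|/√2) = 4.535534 > 1 ⇒ ∉ W
candidate 3: n = (0, -3, -1, 1) → π⊥ ≈ (+2.828427, -0.414214); max(|x|,|y|,|x±y|/√2) = 2.828427 > 1 ⇒ ∉ W
candidate 4: n = (0, 0, 0, 0) → π⊥ ≈ (+0.000000, +0.000000); max(|x|,|y|,|x±y|/√2) = 0.000000 ≤ 1 ⇒ ∈ W
candidate 5: n = (2, -1, -1, 3) → π⊥ ≈ (+4.828427, +2.414214); max(|x|,|y|,|x±y|/√2) = 5.121320 > 1 ⇒ ∉ W
candidate 6: n = (0, -3, 0, 3) → π⊥ ≈ (+4.242641, +0.000000); max(|x|,|y|,|x±y|/√2) = 4.242641 > 1 ⇒ ∉ W
candidate 7: n = (1, 0, 1, 0) → π⊥ ≈ (+1.000000, -1.000000); max(|x|,|y|,|x±y|/√2) = 1.414214 > 1 ⇒ ∉ W
candidate 8: n = (3, 3, 0, 0) → π⊥ ≈ (+0.878680, +2.121320); max(|x|,|y|,|x±y|/√2) = 2.121320 > 1 ⇒ ∉ W

1, 4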